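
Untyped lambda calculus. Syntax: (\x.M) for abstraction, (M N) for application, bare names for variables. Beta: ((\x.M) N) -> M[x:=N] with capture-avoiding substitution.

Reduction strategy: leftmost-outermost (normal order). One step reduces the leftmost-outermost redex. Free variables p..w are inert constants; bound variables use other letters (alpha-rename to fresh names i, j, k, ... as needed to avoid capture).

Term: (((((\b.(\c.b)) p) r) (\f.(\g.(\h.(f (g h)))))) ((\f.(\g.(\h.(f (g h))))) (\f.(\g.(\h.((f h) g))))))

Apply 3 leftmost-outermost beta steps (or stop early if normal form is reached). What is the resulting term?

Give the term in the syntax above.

Answer: ((p (\f.(\g.(\h.(f (g h)))))) (\g.(\h.((\f.(\g.(\h.((f h) g)))) (g h)))))

Derivation:
Step 0: (((((\b.(\c.b)) p) r) (\f.(\g.(\h.(f (g h)))))) ((\f.(\g.(\h.(f (g h))))) (\f.(\g.(\h.((f h) g))))))
Step 1: ((((\c.p) r) (\f.(\g.(\h.(f (g h)))))) ((\f.(\g.(\h.(f (g h))))) (\f.(\g.(\h.((f h) g))))))
Step 2: ((p (\f.(\g.(\h.(f (g h)))))) ((\f.(\g.(\h.(f (g h))))) (\f.(\g.(\h.((f h) g))))))
Step 3: ((p (\f.(\g.(\h.(f (g h)))))) (\g.(\h.((\f.(\g.(\h.((f h) g)))) (g h)))))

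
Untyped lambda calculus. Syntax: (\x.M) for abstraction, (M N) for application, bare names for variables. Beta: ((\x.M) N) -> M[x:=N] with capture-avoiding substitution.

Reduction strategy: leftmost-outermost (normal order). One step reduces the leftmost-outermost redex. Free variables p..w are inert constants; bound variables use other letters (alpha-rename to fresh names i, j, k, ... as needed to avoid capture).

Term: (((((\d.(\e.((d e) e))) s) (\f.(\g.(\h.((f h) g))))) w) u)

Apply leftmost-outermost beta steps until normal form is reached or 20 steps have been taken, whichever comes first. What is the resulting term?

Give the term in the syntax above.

Answer: ((((s (\f.(\g.(\h.((f h) g))))) (\f.(\g.(\h.((f h) g))))) w) u)

Derivation:
Step 0: (((((\d.(\e.((d e) e))) s) (\f.(\g.(\h.((f h) g))))) w) u)
Step 1: ((((\e.((s e) e)) (\f.(\g.(\h.((f h) g))))) w) u)
Step 2: ((((s (\f.(\g.(\h.((f h) g))))) (\f.(\g.(\h.((f h) g))))) w) u)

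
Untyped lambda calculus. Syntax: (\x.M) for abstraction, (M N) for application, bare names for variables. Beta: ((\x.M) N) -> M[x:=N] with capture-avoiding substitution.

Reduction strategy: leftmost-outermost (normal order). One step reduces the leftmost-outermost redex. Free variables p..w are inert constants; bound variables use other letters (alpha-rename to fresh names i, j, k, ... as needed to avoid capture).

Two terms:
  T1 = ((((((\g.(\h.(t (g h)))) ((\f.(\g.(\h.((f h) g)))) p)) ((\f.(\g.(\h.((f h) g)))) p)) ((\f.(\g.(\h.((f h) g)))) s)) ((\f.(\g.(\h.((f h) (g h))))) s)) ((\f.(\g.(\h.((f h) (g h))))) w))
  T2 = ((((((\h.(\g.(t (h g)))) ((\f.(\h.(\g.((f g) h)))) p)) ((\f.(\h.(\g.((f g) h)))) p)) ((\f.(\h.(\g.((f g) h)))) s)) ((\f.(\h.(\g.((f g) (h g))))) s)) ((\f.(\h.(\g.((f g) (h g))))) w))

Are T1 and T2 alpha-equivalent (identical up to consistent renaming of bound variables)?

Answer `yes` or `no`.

Term 1: ((((((\g.(\h.(t (g h)))) ((\f.(\g.(\h.((f h) g)))) p)) ((\f.(\g.(\h.((f h) g)))) p)) ((\f.(\g.(\h.((f h) g)))) s)) ((\f.(\g.(\h.((f h) (g h))))) s)) ((\f.(\g.(\h.((f h) (g h))))) w))
Term 2: ((((((\h.(\g.(t (h g)))) ((\f.(\h.(\g.((f g) h)))) p)) ((\f.(\h.(\g.((f g) h)))) p)) ((\f.(\h.(\g.((f g) h)))) s)) ((\f.(\h.(\g.((f g) (h g))))) s)) ((\f.(\h.(\g.((f g) (h g))))) w))
Alpha-equivalence: compare structure up to binder renaming.
Result: True

Answer: yes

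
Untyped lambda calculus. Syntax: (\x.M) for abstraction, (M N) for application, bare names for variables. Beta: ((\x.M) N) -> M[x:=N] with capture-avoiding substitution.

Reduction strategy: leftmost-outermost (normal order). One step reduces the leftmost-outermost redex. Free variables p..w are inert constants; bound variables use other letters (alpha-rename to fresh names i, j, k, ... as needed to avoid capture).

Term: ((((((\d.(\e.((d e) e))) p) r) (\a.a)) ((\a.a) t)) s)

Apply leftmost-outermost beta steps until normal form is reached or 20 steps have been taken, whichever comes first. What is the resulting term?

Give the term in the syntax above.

Step 0: ((((((\d.(\e.((d e) e))) p) r) (\a.a)) ((\a.a) t)) s)
Step 1: (((((\e.((p e) e)) r) (\a.a)) ((\a.a) t)) s)
Step 2: (((((p r) r) (\a.a)) ((\a.a) t)) s)
Step 3: (((((p r) r) (\a.a)) t) s)

Answer: (((((p r) r) (\a.a)) t) s)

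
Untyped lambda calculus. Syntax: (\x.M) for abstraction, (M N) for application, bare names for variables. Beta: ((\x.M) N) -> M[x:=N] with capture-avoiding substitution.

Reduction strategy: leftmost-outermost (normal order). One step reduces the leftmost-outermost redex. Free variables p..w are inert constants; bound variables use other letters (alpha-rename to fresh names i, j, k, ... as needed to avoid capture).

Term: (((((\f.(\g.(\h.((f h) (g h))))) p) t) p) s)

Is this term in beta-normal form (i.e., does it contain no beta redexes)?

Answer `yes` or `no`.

Answer: no

Derivation:
Term: (((((\f.(\g.(\h.((f h) (g h))))) p) t) p) s)
Found 1 beta redex(es).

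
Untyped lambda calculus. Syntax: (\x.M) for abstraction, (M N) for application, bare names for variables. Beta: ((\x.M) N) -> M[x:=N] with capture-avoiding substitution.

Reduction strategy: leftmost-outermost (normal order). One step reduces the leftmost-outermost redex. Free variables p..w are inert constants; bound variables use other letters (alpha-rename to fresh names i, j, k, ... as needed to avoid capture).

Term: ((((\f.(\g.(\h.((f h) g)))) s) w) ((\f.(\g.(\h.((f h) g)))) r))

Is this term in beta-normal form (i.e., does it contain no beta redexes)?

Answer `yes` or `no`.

Answer: no

Derivation:
Term: ((((\f.(\g.(\h.((f h) g)))) s) w) ((\f.(\g.(\h.((f h) g)))) r))
Found 2 beta redex(es).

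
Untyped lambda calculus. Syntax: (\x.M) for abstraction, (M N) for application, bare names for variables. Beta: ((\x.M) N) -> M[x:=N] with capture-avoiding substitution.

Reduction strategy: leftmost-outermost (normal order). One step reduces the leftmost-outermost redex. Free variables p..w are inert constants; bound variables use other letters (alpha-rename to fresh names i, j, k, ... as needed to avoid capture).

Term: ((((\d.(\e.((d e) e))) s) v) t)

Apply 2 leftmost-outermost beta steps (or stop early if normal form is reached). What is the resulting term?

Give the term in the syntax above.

Step 0: ((((\d.(\e.((d e) e))) s) v) t)
Step 1: (((\e.((s e) e)) v) t)
Step 2: (((s v) v) t)

Answer: (((s v) v) t)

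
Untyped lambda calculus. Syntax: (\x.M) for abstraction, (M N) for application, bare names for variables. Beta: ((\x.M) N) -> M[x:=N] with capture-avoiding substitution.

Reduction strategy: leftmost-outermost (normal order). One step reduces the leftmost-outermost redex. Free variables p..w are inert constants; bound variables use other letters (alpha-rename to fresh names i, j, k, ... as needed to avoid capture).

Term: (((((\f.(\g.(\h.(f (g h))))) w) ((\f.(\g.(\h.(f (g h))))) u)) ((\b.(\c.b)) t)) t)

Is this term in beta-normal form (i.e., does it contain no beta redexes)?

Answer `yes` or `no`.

Answer: no

Derivation:
Term: (((((\f.(\g.(\h.(f (g h))))) w) ((\f.(\g.(\h.(f (g h))))) u)) ((\b.(\c.b)) t)) t)
Found 3 beta redex(es).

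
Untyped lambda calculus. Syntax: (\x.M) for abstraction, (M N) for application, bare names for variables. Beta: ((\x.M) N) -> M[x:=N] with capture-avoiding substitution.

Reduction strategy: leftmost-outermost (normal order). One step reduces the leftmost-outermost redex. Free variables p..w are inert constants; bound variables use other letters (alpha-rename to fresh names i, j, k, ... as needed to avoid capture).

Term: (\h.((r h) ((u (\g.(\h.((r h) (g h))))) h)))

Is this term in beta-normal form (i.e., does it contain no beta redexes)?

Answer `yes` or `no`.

Answer: yes

Derivation:
Term: (\h.((r h) ((u (\g.(\h.((r h) (g h))))) h)))
No beta redexes found.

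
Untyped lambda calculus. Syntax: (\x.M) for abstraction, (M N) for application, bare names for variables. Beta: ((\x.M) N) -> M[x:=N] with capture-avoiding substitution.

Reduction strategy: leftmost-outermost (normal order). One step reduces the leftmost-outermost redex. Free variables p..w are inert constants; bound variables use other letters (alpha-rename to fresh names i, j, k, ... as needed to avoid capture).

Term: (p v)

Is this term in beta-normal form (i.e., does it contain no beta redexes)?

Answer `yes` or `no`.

Answer: yes

Derivation:
Term: (p v)
No beta redexes found.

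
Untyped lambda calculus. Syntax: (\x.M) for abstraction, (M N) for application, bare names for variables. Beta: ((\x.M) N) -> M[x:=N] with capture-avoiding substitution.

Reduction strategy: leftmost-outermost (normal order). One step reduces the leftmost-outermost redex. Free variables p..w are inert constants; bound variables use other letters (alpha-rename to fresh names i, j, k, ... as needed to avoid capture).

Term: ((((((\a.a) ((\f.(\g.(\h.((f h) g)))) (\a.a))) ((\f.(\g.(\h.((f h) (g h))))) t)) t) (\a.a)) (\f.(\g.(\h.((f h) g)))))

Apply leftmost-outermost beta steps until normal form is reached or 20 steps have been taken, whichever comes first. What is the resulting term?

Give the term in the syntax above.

Answer: (((t (\g.(\h.((t h) (g h))))) (\a.a)) (\f.(\g.(\h.((f h) g)))))

Derivation:
Step 0: ((((((\a.a) ((\f.(\g.(\h.((f h) g)))) (\a.a))) ((\f.(\g.(\h.((f h) (g h))))) t)) t) (\a.a)) (\f.(\g.(\h.((f h) g)))))
Step 1: ((((((\f.(\g.(\h.((f h) g)))) (\a.a)) ((\f.(\g.(\h.((f h) (g h))))) t)) t) (\a.a)) (\f.(\g.(\h.((f h) g)))))
Step 2: (((((\g.(\h.(((\a.a) h) g))) ((\f.(\g.(\h.((f h) (g h))))) t)) t) (\a.a)) (\f.(\g.(\h.((f h) g)))))
Step 3: ((((\h.(((\a.a) h) ((\f.(\g.(\h.((f h) (g h))))) t))) t) (\a.a)) (\f.(\g.(\h.((f h) g)))))
Step 4: (((((\a.a) t) ((\f.(\g.(\h.((f h) (g h))))) t)) (\a.a)) (\f.(\g.(\h.((f h) g)))))
Step 5: (((t ((\f.(\g.(\h.((f h) (g h))))) t)) (\a.a)) (\f.(\g.(\h.((f h) g)))))
Step 6: (((t (\g.(\h.((t h) (g h))))) (\a.a)) (\f.(\g.(\h.((f h) g)))))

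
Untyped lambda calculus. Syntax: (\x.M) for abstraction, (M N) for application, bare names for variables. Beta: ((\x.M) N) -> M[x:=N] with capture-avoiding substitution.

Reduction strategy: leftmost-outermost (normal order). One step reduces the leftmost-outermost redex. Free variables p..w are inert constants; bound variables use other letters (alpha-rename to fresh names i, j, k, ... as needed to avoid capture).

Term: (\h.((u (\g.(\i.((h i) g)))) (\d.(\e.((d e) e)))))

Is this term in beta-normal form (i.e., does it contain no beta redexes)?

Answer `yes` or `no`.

Answer: yes

Derivation:
Term: (\h.((u (\g.(\i.((h i) g)))) (\d.(\e.((d e) e)))))
No beta redexes found.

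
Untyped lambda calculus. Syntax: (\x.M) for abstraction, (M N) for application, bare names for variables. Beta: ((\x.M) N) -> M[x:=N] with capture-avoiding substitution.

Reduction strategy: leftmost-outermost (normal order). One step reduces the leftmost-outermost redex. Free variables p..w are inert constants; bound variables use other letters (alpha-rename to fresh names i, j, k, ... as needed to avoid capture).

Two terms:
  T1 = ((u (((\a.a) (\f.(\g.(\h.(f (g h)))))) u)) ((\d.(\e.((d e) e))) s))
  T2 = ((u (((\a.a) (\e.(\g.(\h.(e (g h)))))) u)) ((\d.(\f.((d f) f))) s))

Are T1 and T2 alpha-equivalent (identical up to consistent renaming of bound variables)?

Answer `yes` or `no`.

Term 1: ((u (((\a.a) (\f.(\g.(\h.(f (g h)))))) u)) ((\d.(\e.((d e) e))) s))
Term 2: ((u (((\a.a) (\e.(\g.(\h.(e (g h)))))) u)) ((\d.(\f.((d f) f))) s))
Alpha-equivalence: compare structure up to binder renaming.
Result: True

Answer: yes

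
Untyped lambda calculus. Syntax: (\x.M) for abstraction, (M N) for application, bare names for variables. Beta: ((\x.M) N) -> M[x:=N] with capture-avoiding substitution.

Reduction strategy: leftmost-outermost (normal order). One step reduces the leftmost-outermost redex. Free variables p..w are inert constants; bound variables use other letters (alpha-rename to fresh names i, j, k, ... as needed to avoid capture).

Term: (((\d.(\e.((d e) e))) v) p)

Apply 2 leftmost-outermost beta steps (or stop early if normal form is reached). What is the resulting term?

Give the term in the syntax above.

Step 0: (((\d.(\e.((d e) e))) v) p)
Step 1: ((\e.((v e) e)) p)
Step 2: ((v p) p)

Answer: ((v p) p)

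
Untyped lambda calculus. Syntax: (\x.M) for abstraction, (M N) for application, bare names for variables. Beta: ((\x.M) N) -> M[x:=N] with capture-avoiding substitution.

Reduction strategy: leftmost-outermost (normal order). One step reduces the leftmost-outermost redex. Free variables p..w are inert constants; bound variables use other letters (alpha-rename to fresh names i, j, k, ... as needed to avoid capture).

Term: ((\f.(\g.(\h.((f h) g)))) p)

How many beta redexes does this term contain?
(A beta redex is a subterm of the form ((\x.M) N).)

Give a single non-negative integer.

Answer: 1

Derivation:
Term: ((\f.(\g.(\h.((f h) g)))) p)
  Redex: ((\f.(\g.(\h.((f h) g)))) p)
Total redexes: 1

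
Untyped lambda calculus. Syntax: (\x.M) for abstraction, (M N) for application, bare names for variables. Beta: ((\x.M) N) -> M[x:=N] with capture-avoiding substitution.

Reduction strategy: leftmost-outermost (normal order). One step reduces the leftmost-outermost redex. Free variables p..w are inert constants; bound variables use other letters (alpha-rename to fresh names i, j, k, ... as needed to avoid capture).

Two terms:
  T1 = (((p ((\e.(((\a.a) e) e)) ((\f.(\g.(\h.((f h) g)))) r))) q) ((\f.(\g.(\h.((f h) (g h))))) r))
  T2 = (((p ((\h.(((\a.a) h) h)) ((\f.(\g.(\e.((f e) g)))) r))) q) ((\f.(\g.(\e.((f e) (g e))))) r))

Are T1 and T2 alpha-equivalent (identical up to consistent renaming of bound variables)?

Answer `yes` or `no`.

Answer: yes

Derivation:
Term 1: (((p ((\e.(((\a.a) e) e)) ((\f.(\g.(\h.((f h) g)))) r))) q) ((\f.(\g.(\h.((f h) (g h))))) r))
Term 2: (((p ((\h.(((\a.a) h) h)) ((\f.(\g.(\e.((f e) g)))) r))) q) ((\f.(\g.(\e.((f e) (g e))))) r))
Alpha-equivalence: compare structure up to binder renaming.
Result: True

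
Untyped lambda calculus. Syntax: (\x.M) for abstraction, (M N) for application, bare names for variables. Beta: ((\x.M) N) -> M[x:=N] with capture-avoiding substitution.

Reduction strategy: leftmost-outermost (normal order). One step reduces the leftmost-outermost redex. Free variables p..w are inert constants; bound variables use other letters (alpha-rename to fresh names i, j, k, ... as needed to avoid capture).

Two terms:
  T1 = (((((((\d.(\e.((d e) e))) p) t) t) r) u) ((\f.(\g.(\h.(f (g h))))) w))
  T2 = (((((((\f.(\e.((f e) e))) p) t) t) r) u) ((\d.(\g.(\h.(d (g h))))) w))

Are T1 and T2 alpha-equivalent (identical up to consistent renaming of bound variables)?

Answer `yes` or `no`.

Answer: yes

Derivation:
Term 1: (((((((\d.(\e.((d e) e))) p) t) t) r) u) ((\f.(\g.(\h.(f (g h))))) w))
Term 2: (((((((\f.(\e.((f e) e))) p) t) t) r) u) ((\d.(\g.(\h.(d (g h))))) w))
Alpha-equivalence: compare structure up to binder renaming.
Result: True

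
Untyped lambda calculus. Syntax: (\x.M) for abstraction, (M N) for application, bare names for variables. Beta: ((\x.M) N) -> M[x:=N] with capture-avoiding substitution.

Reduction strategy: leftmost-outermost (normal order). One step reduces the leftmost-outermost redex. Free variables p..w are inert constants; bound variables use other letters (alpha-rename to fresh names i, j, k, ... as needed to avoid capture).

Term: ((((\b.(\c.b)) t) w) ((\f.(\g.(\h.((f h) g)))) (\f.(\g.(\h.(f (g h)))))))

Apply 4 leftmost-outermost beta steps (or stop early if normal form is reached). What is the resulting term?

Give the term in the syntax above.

Answer: (t (\g.(\h.((\g.(\i.(h (g i)))) g))))

Derivation:
Step 0: ((((\b.(\c.b)) t) w) ((\f.(\g.(\h.((f h) g)))) (\f.(\g.(\h.(f (g h)))))))
Step 1: (((\c.t) w) ((\f.(\g.(\h.((f h) g)))) (\f.(\g.(\h.(f (g h)))))))
Step 2: (t ((\f.(\g.(\h.((f h) g)))) (\f.(\g.(\h.(f (g h)))))))
Step 3: (t (\g.(\h.(((\f.(\g.(\h.(f (g h))))) h) g))))
Step 4: (t (\g.(\h.((\g.(\i.(h (g i)))) g))))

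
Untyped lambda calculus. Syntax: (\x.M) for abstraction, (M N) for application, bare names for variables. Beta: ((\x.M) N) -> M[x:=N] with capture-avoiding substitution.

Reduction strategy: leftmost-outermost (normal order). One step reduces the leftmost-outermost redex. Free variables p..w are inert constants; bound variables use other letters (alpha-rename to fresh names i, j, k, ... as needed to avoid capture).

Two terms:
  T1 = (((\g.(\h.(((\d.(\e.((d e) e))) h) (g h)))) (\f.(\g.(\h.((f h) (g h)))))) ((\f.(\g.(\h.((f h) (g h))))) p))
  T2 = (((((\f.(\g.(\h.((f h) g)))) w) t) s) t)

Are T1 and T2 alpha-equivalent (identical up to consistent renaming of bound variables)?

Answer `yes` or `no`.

Term 1: (((\g.(\h.(((\d.(\e.((d e) e))) h) (g h)))) (\f.(\g.(\h.((f h) (g h)))))) ((\f.(\g.(\h.((f h) (g h))))) p))
Term 2: (((((\f.(\g.(\h.((f h) g)))) w) t) s) t)
Alpha-equivalence: compare structure up to binder renaming.
Result: False

Answer: no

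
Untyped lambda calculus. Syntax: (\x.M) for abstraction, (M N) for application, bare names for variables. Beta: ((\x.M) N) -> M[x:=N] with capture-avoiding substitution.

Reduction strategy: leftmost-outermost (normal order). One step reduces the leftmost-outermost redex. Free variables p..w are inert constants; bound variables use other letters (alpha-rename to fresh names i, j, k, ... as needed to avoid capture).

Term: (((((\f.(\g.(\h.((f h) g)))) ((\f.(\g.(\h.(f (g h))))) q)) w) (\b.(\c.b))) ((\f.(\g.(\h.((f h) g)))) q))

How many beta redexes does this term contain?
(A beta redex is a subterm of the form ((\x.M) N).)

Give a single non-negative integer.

Answer: 3

Derivation:
Term: (((((\f.(\g.(\h.((f h) g)))) ((\f.(\g.(\h.(f (g h))))) q)) w) (\b.(\c.b))) ((\f.(\g.(\h.((f h) g)))) q))
  Redex: ((\f.(\g.(\h.((f h) g)))) ((\f.(\g.(\h.(f (g h))))) q))
  Redex: ((\f.(\g.(\h.(f (g h))))) q)
  Redex: ((\f.(\g.(\h.((f h) g)))) q)
Total redexes: 3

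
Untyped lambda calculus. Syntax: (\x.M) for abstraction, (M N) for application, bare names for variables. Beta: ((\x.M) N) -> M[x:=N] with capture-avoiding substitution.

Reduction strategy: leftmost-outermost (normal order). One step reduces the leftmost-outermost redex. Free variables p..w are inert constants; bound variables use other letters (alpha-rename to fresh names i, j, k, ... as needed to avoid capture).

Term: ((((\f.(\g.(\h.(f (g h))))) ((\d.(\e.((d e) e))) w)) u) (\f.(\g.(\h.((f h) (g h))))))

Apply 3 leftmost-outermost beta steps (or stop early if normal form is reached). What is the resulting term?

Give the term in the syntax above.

Step 0: ((((\f.(\g.(\h.(f (g h))))) ((\d.(\e.((d e) e))) w)) u) (\f.(\g.(\h.((f h) (g h))))))
Step 1: (((\g.(\h.(((\d.(\e.((d e) e))) w) (g h)))) u) (\f.(\g.(\h.((f h) (g h))))))
Step 2: ((\h.(((\d.(\e.((d e) e))) w) (u h))) (\f.(\g.(\h.((f h) (g h))))))
Step 3: (((\d.(\e.((d e) e))) w) (u (\f.(\g.(\h.((f h) (g h)))))))

Answer: (((\d.(\e.((d e) e))) w) (u (\f.(\g.(\h.((f h) (g h)))))))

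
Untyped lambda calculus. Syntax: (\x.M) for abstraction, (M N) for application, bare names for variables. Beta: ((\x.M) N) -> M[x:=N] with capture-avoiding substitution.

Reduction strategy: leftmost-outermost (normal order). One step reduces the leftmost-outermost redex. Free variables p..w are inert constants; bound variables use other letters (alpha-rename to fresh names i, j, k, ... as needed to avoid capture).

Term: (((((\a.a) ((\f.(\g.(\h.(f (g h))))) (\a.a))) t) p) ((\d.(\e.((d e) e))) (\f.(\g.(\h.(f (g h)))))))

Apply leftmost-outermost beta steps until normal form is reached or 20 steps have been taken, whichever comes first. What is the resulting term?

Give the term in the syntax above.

Step 0: (((((\a.a) ((\f.(\g.(\h.(f (g h))))) (\a.a))) t) p) ((\d.(\e.((d e) e))) (\f.(\g.(\h.(f (g h)))))))
Step 1: (((((\f.(\g.(\h.(f (g h))))) (\a.a)) t) p) ((\d.(\e.((d e) e))) (\f.(\g.(\h.(f (g h)))))))
Step 2: ((((\g.(\h.((\a.a) (g h)))) t) p) ((\d.(\e.((d e) e))) (\f.(\g.(\h.(f (g h)))))))
Step 3: (((\h.((\a.a) (t h))) p) ((\d.(\e.((d e) e))) (\f.(\g.(\h.(f (g h)))))))
Step 4: (((\a.a) (t p)) ((\d.(\e.((d e) e))) (\f.(\g.(\h.(f (g h)))))))
Step 5: ((t p) ((\d.(\e.((d e) e))) (\f.(\g.(\h.(f (g h)))))))
Step 6: ((t p) (\e.(((\f.(\g.(\h.(f (g h))))) e) e)))
Step 7: ((t p) (\e.((\g.(\h.(e (g h)))) e)))
Step 8: ((t p) (\e.(\h.(e (e h)))))

Answer: ((t p) (\e.(\h.(e (e h)))))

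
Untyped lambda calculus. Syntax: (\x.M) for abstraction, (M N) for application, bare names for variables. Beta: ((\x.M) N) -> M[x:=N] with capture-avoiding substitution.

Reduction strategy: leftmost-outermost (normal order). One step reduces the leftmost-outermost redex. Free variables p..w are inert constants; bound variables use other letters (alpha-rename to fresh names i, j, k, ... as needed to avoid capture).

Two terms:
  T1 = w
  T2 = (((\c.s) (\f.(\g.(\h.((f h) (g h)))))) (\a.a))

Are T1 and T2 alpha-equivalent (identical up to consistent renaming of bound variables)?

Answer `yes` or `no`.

Term 1: w
Term 2: (((\c.s) (\f.(\g.(\h.((f h) (g h)))))) (\a.a))
Alpha-equivalence: compare structure up to binder renaming.
Result: False

Answer: no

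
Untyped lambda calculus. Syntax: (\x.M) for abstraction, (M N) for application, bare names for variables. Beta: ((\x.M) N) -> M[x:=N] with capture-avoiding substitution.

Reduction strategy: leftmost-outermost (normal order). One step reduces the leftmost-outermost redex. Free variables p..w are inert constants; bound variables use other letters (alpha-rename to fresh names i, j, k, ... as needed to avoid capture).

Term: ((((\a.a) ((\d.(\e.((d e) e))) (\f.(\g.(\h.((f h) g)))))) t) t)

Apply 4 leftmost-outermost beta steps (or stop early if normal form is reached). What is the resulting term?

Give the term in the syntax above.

Answer: (((\g.(\h.((t h) g))) t) t)

Derivation:
Step 0: ((((\a.a) ((\d.(\e.((d e) e))) (\f.(\g.(\h.((f h) g)))))) t) t)
Step 1: ((((\d.(\e.((d e) e))) (\f.(\g.(\h.((f h) g))))) t) t)
Step 2: (((\e.(((\f.(\g.(\h.((f h) g)))) e) e)) t) t)
Step 3: ((((\f.(\g.(\h.((f h) g)))) t) t) t)
Step 4: (((\g.(\h.((t h) g))) t) t)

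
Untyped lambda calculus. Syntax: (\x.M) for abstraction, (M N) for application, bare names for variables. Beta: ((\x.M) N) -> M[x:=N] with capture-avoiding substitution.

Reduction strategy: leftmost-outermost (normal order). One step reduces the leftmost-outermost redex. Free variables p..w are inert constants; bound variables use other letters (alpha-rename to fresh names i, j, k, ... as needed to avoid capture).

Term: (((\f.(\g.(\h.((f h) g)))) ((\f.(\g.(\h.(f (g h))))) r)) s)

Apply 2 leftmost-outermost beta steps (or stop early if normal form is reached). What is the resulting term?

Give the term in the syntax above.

Step 0: (((\f.(\g.(\h.((f h) g)))) ((\f.(\g.(\h.(f (g h))))) r)) s)
Step 1: ((\g.(\h.((((\f.(\g.(\h.(f (g h))))) r) h) g))) s)
Step 2: (\h.((((\f.(\g.(\h.(f (g h))))) r) h) s))

Answer: (\h.((((\f.(\g.(\h.(f (g h))))) r) h) s))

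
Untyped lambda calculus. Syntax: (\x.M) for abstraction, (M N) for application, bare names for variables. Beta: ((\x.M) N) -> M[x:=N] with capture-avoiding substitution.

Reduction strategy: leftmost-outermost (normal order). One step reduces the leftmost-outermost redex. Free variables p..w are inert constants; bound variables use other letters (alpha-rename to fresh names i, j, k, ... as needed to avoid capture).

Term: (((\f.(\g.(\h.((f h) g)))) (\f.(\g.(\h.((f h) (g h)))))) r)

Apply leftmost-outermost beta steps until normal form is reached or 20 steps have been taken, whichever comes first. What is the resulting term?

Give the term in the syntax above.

Answer: (\h.(\i.((h i) (r i))))

Derivation:
Step 0: (((\f.(\g.(\h.((f h) g)))) (\f.(\g.(\h.((f h) (g h)))))) r)
Step 1: ((\g.(\h.(((\f.(\g.(\h.((f h) (g h))))) h) g))) r)
Step 2: (\h.(((\f.(\g.(\h.((f h) (g h))))) h) r))
Step 3: (\h.((\g.(\i.((h i) (g i)))) r))
Step 4: (\h.(\i.((h i) (r i))))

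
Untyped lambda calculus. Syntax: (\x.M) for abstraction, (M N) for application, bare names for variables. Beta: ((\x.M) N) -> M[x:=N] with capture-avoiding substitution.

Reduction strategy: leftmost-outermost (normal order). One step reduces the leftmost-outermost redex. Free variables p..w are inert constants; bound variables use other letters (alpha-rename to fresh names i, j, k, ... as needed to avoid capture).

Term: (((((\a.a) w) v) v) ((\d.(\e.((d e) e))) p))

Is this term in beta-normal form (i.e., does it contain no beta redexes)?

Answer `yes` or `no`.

Term: (((((\a.a) w) v) v) ((\d.(\e.((d e) e))) p))
Found 2 beta redex(es).

Answer: no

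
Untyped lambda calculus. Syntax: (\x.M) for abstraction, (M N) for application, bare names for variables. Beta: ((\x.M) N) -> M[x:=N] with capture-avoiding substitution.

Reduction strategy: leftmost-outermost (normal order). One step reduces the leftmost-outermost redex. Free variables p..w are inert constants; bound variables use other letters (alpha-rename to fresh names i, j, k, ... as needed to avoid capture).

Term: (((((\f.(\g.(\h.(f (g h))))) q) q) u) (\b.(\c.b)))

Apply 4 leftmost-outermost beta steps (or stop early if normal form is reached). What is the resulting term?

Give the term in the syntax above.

Answer: ((q (q u)) (\b.(\c.b)))

Derivation:
Step 0: (((((\f.(\g.(\h.(f (g h))))) q) q) u) (\b.(\c.b)))
Step 1: ((((\g.(\h.(q (g h)))) q) u) (\b.(\c.b)))
Step 2: (((\h.(q (q h))) u) (\b.(\c.b)))
Step 3: ((q (q u)) (\b.(\c.b)))
Step 4: (normal form reached)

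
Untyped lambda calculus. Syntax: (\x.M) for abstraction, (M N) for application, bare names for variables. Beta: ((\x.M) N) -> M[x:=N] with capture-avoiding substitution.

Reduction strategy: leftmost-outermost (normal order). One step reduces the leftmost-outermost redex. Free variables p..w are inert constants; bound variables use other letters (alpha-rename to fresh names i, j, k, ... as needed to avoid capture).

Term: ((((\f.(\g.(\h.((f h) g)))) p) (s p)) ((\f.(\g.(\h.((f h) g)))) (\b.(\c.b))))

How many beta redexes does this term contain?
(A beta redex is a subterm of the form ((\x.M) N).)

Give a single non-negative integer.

Answer: 2

Derivation:
Term: ((((\f.(\g.(\h.((f h) g)))) p) (s p)) ((\f.(\g.(\h.((f h) g)))) (\b.(\c.b))))
  Redex: ((\f.(\g.(\h.((f h) g)))) p)
  Redex: ((\f.(\g.(\h.((f h) g)))) (\b.(\c.b)))
Total redexes: 2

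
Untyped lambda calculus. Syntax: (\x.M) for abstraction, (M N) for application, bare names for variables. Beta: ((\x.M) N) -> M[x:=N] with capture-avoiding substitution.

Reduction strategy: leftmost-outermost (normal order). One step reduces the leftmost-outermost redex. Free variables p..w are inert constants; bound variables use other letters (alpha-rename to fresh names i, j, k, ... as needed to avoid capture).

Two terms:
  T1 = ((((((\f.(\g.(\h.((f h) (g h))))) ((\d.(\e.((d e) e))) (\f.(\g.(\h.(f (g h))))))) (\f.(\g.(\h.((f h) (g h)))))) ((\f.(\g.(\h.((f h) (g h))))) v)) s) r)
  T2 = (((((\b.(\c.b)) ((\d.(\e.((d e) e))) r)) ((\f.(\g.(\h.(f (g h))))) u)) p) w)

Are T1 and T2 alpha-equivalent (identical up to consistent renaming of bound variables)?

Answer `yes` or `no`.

Term 1: ((((((\f.(\g.(\h.((f h) (g h))))) ((\d.(\e.((d e) e))) (\f.(\g.(\h.(f (g h))))))) (\f.(\g.(\h.((f h) (g h)))))) ((\f.(\g.(\h.((f h) (g h))))) v)) s) r)
Term 2: (((((\b.(\c.b)) ((\d.(\e.((d e) e))) r)) ((\f.(\g.(\h.(f (g h))))) u)) p) w)
Alpha-equivalence: compare structure up to binder renaming.
Result: False

Answer: no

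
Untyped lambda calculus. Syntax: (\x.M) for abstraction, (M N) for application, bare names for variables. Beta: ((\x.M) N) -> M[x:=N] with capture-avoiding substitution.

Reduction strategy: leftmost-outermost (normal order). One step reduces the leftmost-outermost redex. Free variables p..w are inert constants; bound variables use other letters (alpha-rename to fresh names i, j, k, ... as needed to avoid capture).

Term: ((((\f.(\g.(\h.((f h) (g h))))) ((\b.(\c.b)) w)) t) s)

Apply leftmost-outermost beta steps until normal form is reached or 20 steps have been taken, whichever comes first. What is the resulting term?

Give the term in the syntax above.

Step 0: ((((\f.(\g.(\h.((f h) (g h))))) ((\b.(\c.b)) w)) t) s)
Step 1: (((\g.(\h.((((\b.(\c.b)) w) h) (g h)))) t) s)
Step 2: ((\h.((((\b.(\c.b)) w) h) (t h))) s)
Step 3: ((((\b.(\c.b)) w) s) (t s))
Step 4: (((\c.w) s) (t s))
Step 5: (w (t s))

Answer: (w (t s))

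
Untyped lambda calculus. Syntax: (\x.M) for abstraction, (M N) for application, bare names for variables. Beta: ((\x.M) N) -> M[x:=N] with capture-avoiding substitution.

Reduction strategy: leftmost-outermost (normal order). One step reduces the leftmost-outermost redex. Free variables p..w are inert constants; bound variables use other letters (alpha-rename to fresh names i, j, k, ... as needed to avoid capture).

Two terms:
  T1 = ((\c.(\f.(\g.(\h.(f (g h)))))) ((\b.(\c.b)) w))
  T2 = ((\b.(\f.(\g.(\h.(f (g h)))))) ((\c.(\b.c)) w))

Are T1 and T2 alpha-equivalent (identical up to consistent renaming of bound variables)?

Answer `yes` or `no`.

Answer: yes

Derivation:
Term 1: ((\c.(\f.(\g.(\h.(f (g h)))))) ((\b.(\c.b)) w))
Term 2: ((\b.(\f.(\g.(\h.(f (g h)))))) ((\c.(\b.c)) w))
Alpha-equivalence: compare structure up to binder renaming.
Result: True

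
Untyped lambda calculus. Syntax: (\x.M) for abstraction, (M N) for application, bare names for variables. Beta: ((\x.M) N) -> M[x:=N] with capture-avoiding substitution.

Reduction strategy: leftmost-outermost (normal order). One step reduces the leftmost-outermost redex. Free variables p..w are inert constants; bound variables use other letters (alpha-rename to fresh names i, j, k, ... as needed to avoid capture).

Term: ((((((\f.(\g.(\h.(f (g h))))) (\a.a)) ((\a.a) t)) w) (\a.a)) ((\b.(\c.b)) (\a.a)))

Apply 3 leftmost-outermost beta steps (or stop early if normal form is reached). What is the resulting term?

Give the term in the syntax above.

Step 0: ((((((\f.(\g.(\h.(f (g h))))) (\a.a)) ((\a.a) t)) w) (\a.a)) ((\b.(\c.b)) (\a.a)))
Step 1: (((((\g.(\h.((\a.a) (g h)))) ((\a.a) t)) w) (\a.a)) ((\b.(\c.b)) (\a.a)))
Step 2: ((((\h.((\a.a) (((\a.a) t) h))) w) (\a.a)) ((\b.(\c.b)) (\a.a)))
Step 3: ((((\a.a) (((\a.a) t) w)) (\a.a)) ((\b.(\c.b)) (\a.a)))

Answer: ((((\a.a) (((\a.a) t) w)) (\a.a)) ((\b.(\c.b)) (\a.a)))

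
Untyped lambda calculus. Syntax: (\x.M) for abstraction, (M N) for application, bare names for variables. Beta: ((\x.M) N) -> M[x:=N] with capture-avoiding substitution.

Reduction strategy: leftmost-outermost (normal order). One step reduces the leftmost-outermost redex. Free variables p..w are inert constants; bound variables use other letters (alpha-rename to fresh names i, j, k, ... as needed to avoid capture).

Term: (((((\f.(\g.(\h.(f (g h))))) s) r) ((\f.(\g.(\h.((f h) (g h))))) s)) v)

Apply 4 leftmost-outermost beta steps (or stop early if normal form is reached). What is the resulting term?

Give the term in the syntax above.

Answer: ((s (r (\g.(\h.((s h) (g h)))))) v)

Derivation:
Step 0: (((((\f.(\g.(\h.(f (g h))))) s) r) ((\f.(\g.(\h.((f h) (g h))))) s)) v)
Step 1: ((((\g.(\h.(s (g h)))) r) ((\f.(\g.(\h.((f h) (g h))))) s)) v)
Step 2: (((\h.(s (r h))) ((\f.(\g.(\h.((f h) (g h))))) s)) v)
Step 3: ((s (r ((\f.(\g.(\h.((f h) (g h))))) s))) v)
Step 4: ((s (r (\g.(\h.((s h) (g h)))))) v)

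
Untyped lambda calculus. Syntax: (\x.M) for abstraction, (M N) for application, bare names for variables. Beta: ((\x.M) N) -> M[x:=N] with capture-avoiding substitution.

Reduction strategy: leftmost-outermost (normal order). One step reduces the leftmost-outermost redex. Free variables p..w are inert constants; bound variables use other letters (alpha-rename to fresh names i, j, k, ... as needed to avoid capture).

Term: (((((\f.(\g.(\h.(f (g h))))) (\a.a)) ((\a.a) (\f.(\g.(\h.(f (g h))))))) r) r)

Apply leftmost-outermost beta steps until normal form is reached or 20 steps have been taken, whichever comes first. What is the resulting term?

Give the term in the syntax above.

Step 0: (((((\f.(\g.(\h.(f (g h))))) (\a.a)) ((\a.a) (\f.(\g.(\h.(f (g h))))))) r) r)
Step 1: ((((\g.(\h.((\a.a) (g h)))) ((\a.a) (\f.(\g.(\h.(f (g h))))))) r) r)
Step 2: (((\h.((\a.a) (((\a.a) (\f.(\g.(\h.(f (g h)))))) h))) r) r)
Step 3: (((\a.a) (((\a.a) (\f.(\g.(\h.(f (g h)))))) r)) r)
Step 4: ((((\a.a) (\f.(\g.(\h.(f (g h)))))) r) r)
Step 5: (((\f.(\g.(\h.(f (g h))))) r) r)
Step 6: ((\g.(\h.(r (g h)))) r)
Step 7: (\h.(r (r h)))

Answer: (\h.(r (r h)))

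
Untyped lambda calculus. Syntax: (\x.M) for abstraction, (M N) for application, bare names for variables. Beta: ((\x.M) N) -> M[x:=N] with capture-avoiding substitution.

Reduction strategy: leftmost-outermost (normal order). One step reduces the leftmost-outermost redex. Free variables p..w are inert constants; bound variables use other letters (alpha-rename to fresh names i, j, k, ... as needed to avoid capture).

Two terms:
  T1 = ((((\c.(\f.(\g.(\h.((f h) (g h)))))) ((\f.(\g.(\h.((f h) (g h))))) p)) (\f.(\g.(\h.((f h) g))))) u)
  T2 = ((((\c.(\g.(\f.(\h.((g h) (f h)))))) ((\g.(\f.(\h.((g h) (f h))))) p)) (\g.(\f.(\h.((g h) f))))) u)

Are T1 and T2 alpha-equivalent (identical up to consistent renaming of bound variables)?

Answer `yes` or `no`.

Term 1: ((((\c.(\f.(\g.(\h.((f h) (g h)))))) ((\f.(\g.(\h.((f h) (g h))))) p)) (\f.(\g.(\h.((f h) g))))) u)
Term 2: ((((\c.(\g.(\f.(\h.((g h) (f h)))))) ((\g.(\f.(\h.((g h) (f h))))) p)) (\g.(\f.(\h.((g h) f))))) u)
Alpha-equivalence: compare structure up to binder renaming.
Result: True

Answer: yes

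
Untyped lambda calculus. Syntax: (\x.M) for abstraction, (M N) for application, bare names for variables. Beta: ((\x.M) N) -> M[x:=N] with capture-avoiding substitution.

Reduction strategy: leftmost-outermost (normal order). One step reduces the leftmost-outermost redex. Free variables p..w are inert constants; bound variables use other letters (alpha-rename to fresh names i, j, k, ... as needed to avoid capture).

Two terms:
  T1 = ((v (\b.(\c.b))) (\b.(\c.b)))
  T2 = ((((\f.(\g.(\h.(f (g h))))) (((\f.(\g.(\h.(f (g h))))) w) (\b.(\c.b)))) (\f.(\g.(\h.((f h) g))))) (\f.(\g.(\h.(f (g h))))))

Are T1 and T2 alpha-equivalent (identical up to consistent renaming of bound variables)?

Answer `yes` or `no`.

Answer: no

Derivation:
Term 1: ((v (\b.(\c.b))) (\b.(\c.b)))
Term 2: ((((\f.(\g.(\h.(f (g h))))) (((\f.(\g.(\h.(f (g h))))) w) (\b.(\c.b)))) (\f.(\g.(\h.((f h) g))))) (\f.(\g.(\h.(f (g h))))))
Alpha-equivalence: compare structure up to binder renaming.
Result: False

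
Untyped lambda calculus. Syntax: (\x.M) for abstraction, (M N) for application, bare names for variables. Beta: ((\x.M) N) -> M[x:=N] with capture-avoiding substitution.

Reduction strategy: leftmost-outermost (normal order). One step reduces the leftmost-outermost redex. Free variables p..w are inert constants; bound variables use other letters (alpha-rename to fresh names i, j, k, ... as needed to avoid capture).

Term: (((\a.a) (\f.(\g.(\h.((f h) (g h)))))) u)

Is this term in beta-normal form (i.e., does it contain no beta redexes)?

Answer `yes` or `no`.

Answer: no

Derivation:
Term: (((\a.a) (\f.(\g.(\h.((f h) (g h)))))) u)
Found 1 beta redex(es).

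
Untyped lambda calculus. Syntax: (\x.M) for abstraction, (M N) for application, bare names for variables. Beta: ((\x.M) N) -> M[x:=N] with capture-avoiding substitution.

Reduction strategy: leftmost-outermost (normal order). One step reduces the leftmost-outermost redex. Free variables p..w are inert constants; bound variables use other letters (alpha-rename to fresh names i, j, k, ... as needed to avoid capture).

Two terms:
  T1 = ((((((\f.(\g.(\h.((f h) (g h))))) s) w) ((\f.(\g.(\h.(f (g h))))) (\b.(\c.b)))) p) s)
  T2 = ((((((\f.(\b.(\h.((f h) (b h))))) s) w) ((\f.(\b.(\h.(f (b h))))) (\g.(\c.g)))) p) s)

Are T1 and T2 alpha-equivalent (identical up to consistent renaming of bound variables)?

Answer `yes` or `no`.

Term 1: ((((((\f.(\g.(\h.((f h) (g h))))) s) w) ((\f.(\g.(\h.(f (g h))))) (\b.(\c.b)))) p) s)
Term 2: ((((((\f.(\b.(\h.((f h) (b h))))) s) w) ((\f.(\b.(\h.(f (b h))))) (\g.(\c.g)))) p) s)
Alpha-equivalence: compare structure up to binder renaming.
Result: True

Answer: yes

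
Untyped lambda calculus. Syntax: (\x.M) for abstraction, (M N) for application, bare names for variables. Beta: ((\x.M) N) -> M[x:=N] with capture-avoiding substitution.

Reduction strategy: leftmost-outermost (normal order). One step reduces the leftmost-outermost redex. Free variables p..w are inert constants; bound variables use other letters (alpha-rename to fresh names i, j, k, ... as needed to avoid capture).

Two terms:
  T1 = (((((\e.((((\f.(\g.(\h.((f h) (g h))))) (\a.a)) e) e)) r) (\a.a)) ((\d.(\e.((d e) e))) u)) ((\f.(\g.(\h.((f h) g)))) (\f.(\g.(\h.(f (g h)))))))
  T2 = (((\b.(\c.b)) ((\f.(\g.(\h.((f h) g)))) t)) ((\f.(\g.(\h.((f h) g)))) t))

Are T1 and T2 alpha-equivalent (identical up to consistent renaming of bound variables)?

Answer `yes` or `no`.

Answer: no

Derivation:
Term 1: (((((\e.((((\f.(\g.(\h.((f h) (g h))))) (\a.a)) e) e)) r) (\a.a)) ((\d.(\e.((d e) e))) u)) ((\f.(\g.(\h.((f h) g)))) (\f.(\g.(\h.(f (g h)))))))
Term 2: (((\b.(\c.b)) ((\f.(\g.(\h.((f h) g)))) t)) ((\f.(\g.(\h.((f h) g)))) t))
Alpha-equivalence: compare structure up to binder renaming.
Result: False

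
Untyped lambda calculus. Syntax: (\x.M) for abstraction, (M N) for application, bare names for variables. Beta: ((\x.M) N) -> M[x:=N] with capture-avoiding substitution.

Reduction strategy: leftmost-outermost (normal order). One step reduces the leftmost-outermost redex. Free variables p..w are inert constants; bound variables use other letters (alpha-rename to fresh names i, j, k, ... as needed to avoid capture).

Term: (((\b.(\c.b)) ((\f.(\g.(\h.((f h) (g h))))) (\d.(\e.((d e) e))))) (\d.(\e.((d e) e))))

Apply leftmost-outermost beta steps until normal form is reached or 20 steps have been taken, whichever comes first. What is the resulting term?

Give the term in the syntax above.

Step 0: (((\b.(\c.b)) ((\f.(\g.(\h.((f h) (g h))))) (\d.(\e.((d e) e))))) (\d.(\e.((d e) e))))
Step 1: ((\c.((\f.(\g.(\h.((f h) (g h))))) (\d.(\e.((d e) e))))) (\d.(\e.((d e) e))))
Step 2: ((\f.(\g.(\h.((f h) (g h))))) (\d.(\e.((d e) e))))
Step 3: (\g.(\h.(((\d.(\e.((d e) e))) h) (g h))))
Step 4: (\g.(\h.((\e.((h e) e)) (g h))))
Step 5: (\g.(\h.((h (g h)) (g h))))

Answer: (\g.(\h.((h (g h)) (g h))))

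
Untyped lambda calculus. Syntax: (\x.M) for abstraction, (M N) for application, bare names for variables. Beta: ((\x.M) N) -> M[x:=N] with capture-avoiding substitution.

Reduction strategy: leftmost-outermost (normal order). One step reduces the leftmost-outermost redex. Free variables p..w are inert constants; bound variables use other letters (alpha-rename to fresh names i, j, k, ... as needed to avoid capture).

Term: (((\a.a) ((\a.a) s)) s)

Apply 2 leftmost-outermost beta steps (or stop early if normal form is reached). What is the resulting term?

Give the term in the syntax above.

Step 0: (((\a.a) ((\a.a) s)) s)
Step 1: (((\a.a) s) s)
Step 2: (s s)

Answer: (s s)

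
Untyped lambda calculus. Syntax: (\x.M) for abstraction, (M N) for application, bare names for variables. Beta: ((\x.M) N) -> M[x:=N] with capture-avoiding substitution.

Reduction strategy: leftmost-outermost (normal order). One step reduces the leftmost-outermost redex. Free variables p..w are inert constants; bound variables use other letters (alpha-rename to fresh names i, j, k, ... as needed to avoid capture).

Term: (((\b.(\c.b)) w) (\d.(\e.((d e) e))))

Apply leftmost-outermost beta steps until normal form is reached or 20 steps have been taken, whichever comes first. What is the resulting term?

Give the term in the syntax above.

Answer: w

Derivation:
Step 0: (((\b.(\c.b)) w) (\d.(\e.((d e) e))))
Step 1: ((\c.w) (\d.(\e.((d e) e))))
Step 2: w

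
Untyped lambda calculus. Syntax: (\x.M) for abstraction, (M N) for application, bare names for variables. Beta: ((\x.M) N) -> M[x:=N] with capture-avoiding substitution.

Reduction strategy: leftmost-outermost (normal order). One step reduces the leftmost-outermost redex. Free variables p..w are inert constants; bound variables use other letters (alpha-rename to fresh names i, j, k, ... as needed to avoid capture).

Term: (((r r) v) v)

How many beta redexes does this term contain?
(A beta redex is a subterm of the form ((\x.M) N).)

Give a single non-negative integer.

Answer: 0

Derivation:
Term: (((r r) v) v)
  (no redexes)
Total redexes: 0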